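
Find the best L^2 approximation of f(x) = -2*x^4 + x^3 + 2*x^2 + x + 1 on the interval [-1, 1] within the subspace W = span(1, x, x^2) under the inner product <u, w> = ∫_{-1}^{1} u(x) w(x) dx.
g(x) = 2*x^2/7 + 8*x/5 + 41/35

The best approximation g ∈ W is the orthogonal projection of f onto W. Writing g = a_0 + a_1 x + a_2 x^2, the coefficients solve the normal equations G · a = b where
  G_{ij} = <φ_i, φ_j> and b_i = <f, φ_i>, with φ_0 = 1, φ_1 = x, φ_2 = x^2.
G =
  [2, 0, 2/3]
  [0, 2/3, 0]
  [2/3, 0, 2/5],
b = (38/15, 16/15, 94/105).
Solving gives a_0 = 41/35, a_1 = 8/5, a_2 = 2/7, so
  g(x) = 2*x^2/7 + 8*x/5 + 41/35.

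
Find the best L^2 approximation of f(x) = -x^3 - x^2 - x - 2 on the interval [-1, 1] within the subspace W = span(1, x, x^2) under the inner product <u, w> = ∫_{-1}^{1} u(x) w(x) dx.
g(x) = -x^2 - 8*x/5 - 2

The best approximation g ∈ W is the orthogonal projection of f onto W. Writing g = a_0 + a_1 x + a_2 x^2, the coefficients solve the normal equations G · a = b where
  G_{ij} = <φ_i, φ_j> and b_i = <f, φ_i>, with φ_0 = 1, φ_1 = x, φ_2 = x^2.
G =
  [2, 0, 2/3]
  [0, 2/3, 0]
  [2/3, 0, 2/5],
b = (-14/3, -16/15, -26/15).
Solving gives a_0 = -2, a_1 = -8/5, a_2 = -1, so
  g(x) = -x^2 - 8*x/5 - 2.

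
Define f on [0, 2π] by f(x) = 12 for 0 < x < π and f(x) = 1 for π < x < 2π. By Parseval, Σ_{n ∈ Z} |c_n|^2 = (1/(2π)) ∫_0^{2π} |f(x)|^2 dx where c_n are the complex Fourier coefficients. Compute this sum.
Σ |c_n|^2 = 145/2

Parseval equates the L^2 energy of f (normalised by 1/(2π)) with the ℓ^2 sum of its Fourier coefficients: (1/(2π)) ∫_0^{2π} |f|^2 = Σ |c_n|^2.
Compute the left side: (1/(2π)) [∫_0^π 12^2 dx + ∫_π^{2π} 1^2 dx] = (1/(2π)) · (144π + 1π) = (144 + 1)/2 = 145/2.
So Σ_{n ∈ Z} |c_n|^2 = 145/2.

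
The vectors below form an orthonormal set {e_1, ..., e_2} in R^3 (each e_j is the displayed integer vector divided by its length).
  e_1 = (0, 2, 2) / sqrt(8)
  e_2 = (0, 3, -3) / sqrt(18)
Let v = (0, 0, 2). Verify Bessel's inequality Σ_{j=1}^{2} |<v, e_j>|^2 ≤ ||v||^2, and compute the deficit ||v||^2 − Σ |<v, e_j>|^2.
Σ |<v, e_j>|^2 = 4; ||v||^2 = 4; deficit = 0

Write each e_j = u_j / sqrt(<u_j, u_j>) where u_j is the displayed integer vector. Then <v, e_j> = <v, u_j> / sqrt(<u_j, u_j>), so |<v, e_j>|^2 = <v, u_j>^2 / <u_j, u_j>.
Coefficients: <v, e_1> = 4/sqrt(8), <v, e_2> = -6/sqrt(18).
Square and sum: Σ |<v, e_j>|^2 = 4.
Compute ||v||^2 = v·v = 4.
Deficit = 4 − 4 = 0 ≥ 0, confirming Bessel's inequality. (The deficit equals ||v − Σ <v,e_j> e_j||^2, the squared distance from v to span{e_j}.)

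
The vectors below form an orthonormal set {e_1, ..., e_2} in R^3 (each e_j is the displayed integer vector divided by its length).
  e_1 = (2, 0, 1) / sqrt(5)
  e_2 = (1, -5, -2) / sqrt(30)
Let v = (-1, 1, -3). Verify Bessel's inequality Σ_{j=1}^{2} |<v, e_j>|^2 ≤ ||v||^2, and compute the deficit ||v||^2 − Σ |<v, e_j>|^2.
Σ |<v, e_j>|^2 = 5; ||v||^2 = 11; deficit = 6

Write each e_j = u_j / sqrt(<u_j, u_j>) where u_j is the displayed integer vector. Then <v, e_j> = <v, u_j> / sqrt(<u_j, u_j>), so |<v, e_j>|^2 = <v, u_j>^2 / <u_j, u_j>.
Coefficients: <v, e_1> = -5/sqrt(5), <v, e_2> = 0/sqrt(30).
Square and sum: Σ |<v, e_j>|^2 = 5.
Compute ||v||^2 = v·v = 11.
Deficit = 11 − 5 = 6 ≥ 0, confirming Bessel's inequality. (The deficit equals ||v − Σ <v,e_j> e_j||^2, the squared distance from v to span{e_j}.)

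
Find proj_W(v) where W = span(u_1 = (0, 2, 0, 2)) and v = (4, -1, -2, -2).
proj_W(v) = (0, -3/2, 0, -3/2)

Set up U = [u_1 | ... | u_1] ∈ R^(4×1). The projector onto W = col(U) is P = U (U^T U)^(-1) U^T.
Compute U^T U =
  [8],
and U^T v = (-6).
Solve U^T U · c = U^T v for the coefficients: c = (-3/4). The projection is proj_W(v) = U c.
Check: (v - proj_W(v)) · u_1 = 0  (should be 0).
Result: proj_W(v) = (0, -3/2, 0, -3/2).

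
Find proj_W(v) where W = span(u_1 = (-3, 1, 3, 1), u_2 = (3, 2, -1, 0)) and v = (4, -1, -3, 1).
proj_W(v) = (107/30, -16/45, -271/90, -41/45)

Set up U = [u_1 | ... | u_2] ∈ R^(4×2). The projector onto W = col(U) is P = U (U^T U)^(-1) U^T.
Compute U^T U =
  [20, -10]
  [-10, 14],
and U^T v = (-21, 13).
Solve U^T U · c = U^T v for the coefficients: c = (-41/45, 5/18). The projection is proj_W(v) = U c.
Check: (v - proj_W(v)) · u_1 = 0  (should be 0).
Check: (v - proj_W(v)) · u_2 = 0  (should be 0).
Result: proj_W(v) = (107/30, -16/45, -271/90, -41/45).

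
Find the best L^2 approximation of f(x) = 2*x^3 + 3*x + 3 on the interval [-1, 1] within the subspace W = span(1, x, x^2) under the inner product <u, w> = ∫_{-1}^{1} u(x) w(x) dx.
g(x) = 21*x/5 + 3

The best approximation g ∈ W is the orthogonal projection of f onto W. Writing g = a_0 + a_1 x + a_2 x^2, the coefficients solve the normal equations G · a = b where
  G_{ij} = <φ_i, φ_j> and b_i = <f, φ_i>, with φ_0 = 1, φ_1 = x, φ_2 = x^2.
G =
  [2, 0, 2/3]
  [0, 2/3, 0]
  [2/3, 0, 2/5],
b = (6, 14/5, 2).
Solving gives a_0 = 3, a_1 = 21/5, a_2 = 0, so
  g(x) = 21*x/5 + 3.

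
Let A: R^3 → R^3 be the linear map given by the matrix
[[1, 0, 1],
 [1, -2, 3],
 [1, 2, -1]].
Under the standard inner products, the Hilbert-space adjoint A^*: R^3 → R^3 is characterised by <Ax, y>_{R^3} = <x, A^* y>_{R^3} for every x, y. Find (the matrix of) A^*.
A^* = A^T =
[[1, 1, 1],
 [0, -2, 2],
 [1, 3, -1]]

For real matrices with standard dot products, the defining identity <Ax, y> = <x, A^* y> gives (Ax)^T y = x^T (A^*) y, i.e. x^T A^T y = x^T (A^*) y. Since this holds for all x, y, we must have A^* = A^T. Therefore
A^* =
[[1, 1, 1],
 [0, -2, 2],
 [1, 3, -1]].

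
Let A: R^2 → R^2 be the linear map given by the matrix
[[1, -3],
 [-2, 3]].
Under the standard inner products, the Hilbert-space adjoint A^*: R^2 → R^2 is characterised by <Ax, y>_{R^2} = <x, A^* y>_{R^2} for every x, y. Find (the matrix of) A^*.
A^* = A^T =
[[1, -2],
 [-3, 3]]

For real matrices with standard dot products, the defining identity <Ax, y> = <x, A^* y> gives (Ax)^T y = x^T (A^*) y, i.e. x^T A^T y = x^T (A^*) y. Since this holds for all x, y, we must have A^* = A^T. Therefore
A^* =
[[1, -2],
 [-3, 3]].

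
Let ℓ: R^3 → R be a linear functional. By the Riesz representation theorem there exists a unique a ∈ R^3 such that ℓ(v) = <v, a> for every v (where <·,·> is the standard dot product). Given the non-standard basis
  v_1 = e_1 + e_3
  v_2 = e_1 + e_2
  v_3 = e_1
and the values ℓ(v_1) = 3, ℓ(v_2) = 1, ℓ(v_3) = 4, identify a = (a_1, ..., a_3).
a = (4, -3, -1)

Write a = (a_1, ..., a_3) in the standard basis. For each basis vector v_i, ℓ(v_i) = <v_i, a> is a linear equation in the a_j's. Collect the n equations into a matrix system V a = ℓ, where row i of V is v_i (expressed in the standard basis). Since V is invertible (lower-triangular with 1s on the diagonal, up to permutation), solve by back-substitution:
  V =
[[1, 0, 1],
 [1, 1, 0],
 [1, 0, 0]]
  V a = (3, 1, 4)
Solving gives a = (4, -3, -1).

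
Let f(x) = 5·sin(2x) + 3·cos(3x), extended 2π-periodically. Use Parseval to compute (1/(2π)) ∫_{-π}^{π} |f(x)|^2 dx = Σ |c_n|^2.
Σ |c_n|^2 = 17

Expand |f|^2 and use orthogonality of {sin(nx), cos(mx)} on [-π, π]:
  ∫_{-π}^{π} sin(nx)^2 dx = π, ∫ cos(mx)^2 dx = π, and cross terms integrate to 0.
So ∫_{-π}^{π} f(x)^2 dx = 5^2 · π + 3^2 · π = (25 + 9)π.
Divide by 2π: (25 + 9)/2 = 17.
By Parseval, this equals Σ |c_n|^2.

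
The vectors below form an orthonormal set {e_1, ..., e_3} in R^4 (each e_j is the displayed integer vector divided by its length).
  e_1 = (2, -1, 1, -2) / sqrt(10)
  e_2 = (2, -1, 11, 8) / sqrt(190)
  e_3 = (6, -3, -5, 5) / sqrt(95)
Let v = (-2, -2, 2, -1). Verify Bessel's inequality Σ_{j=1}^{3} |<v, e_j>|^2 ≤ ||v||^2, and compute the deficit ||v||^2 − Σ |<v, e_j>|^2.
Σ |<v, e_j>|^2 = 29/5; ||v||^2 = 13; deficit = 36/5

Write each e_j = u_j / sqrt(<u_j, u_j>) where u_j is the displayed integer vector. Then <v, e_j> = <v, u_j> / sqrt(<u_j, u_j>), so |<v, e_j>|^2 = <v, u_j>^2 / <u_j, u_j>.
Coefficients: <v, e_1> = 2/sqrt(10), <v, e_2> = 12/sqrt(190), <v, e_3> = -21/sqrt(95).
Square and sum: Σ |<v, e_j>|^2 = 29/5.
Compute ||v||^2 = v·v = 13.
Deficit = 13 − 29/5 = 36/5 ≥ 0, confirming Bessel's inequality. (The deficit equals ||v − Σ <v,e_j> e_j||^2, the squared distance from v to span{e_j}.)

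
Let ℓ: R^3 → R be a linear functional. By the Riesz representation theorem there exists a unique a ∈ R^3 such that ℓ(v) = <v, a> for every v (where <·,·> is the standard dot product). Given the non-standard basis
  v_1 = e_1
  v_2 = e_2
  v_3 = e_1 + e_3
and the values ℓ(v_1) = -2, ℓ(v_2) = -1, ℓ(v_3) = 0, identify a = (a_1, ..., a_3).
a = (-2, -1, 2)

Write a = (a_1, ..., a_3) in the standard basis. For each basis vector v_i, ℓ(v_i) = <v_i, a> is a linear equation in the a_j's. Collect the n equations into a matrix system V a = ℓ, where row i of V is v_i (expressed in the standard basis). Since V is invertible (lower-triangular with 1s on the diagonal, up to permutation), solve by back-substitution:
  V =
[[1, 0, 0],
 [0, 1, 0],
 [1, 0, 1]]
  V a = (-2, -1, 0)
Solving gives a = (-2, -1, 2).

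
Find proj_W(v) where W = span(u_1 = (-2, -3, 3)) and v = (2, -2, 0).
proj_W(v) = (-2/11, -3/11, 3/11)

Set up U = [u_1 | ... | u_1] ∈ R^(3×1). The projector onto W = col(U) is P = U (U^T U)^(-1) U^T.
Compute U^T U =
  [22],
and U^T v = (2).
Solve U^T U · c = U^T v for the coefficients: c = (1/11). The projection is proj_W(v) = U c.
Check: (v - proj_W(v)) · u_1 = 0  (should be 0).
Result: proj_W(v) = (-2/11, -3/11, 3/11).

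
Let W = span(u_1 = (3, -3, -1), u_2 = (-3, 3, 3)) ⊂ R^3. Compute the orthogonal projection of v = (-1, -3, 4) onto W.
proj_W(v) = (1, -1, 4)

Set up U = [u_1 | ... | u_2] ∈ R^(3×2). The projector onto W = col(U) is P = U (U^T U)^(-1) U^T.
Compute U^T U =
  [19, -21]
  [-21, 27],
and U^T v = (2, 6).
Solve U^T U · c = U^T v for the coefficients: c = (5/2, 13/6). The projection is proj_W(v) = U c.
Check: (v - proj_W(v)) · u_1 = 0  (should be 0).
Check: (v - proj_W(v)) · u_2 = 0  (should be 0).
Result: proj_W(v) = (1, -1, 4).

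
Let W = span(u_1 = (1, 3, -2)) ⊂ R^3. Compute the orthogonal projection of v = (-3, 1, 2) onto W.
proj_W(v) = (-2/7, -6/7, 4/7)

Set up U = [u_1 | ... | u_1] ∈ R^(3×1). The projector onto W = col(U) is P = U (U^T U)^(-1) U^T.
Compute U^T U =
  [14],
and U^T v = (-4).
Solve U^T U · c = U^T v for the coefficients: c = (-2/7). The projection is proj_W(v) = U c.
Check: (v - proj_W(v)) · u_1 = 0  (should be 0).
Result: proj_W(v) = (-2/7, -6/7, 4/7).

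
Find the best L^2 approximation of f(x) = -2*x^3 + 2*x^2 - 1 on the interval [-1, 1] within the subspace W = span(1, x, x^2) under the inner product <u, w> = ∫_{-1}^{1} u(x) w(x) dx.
g(x) = 2*x^2 - 6*x/5 - 1

The best approximation g ∈ W is the orthogonal projection of f onto W. Writing g = a_0 + a_1 x + a_2 x^2, the coefficients solve the normal equations G · a = b where
  G_{ij} = <φ_i, φ_j> and b_i = <f, φ_i>, with φ_0 = 1, φ_1 = x, φ_2 = x^2.
G =
  [2, 0, 2/3]
  [0, 2/3, 0]
  [2/3, 0, 2/5],
b = (-2/3, -4/5, 2/15).
Solving gives a_0 = -1, a_1 = -6/5, a_2 = 2, so
  g(x) = 2*x^2 - 6*x/5 - 1.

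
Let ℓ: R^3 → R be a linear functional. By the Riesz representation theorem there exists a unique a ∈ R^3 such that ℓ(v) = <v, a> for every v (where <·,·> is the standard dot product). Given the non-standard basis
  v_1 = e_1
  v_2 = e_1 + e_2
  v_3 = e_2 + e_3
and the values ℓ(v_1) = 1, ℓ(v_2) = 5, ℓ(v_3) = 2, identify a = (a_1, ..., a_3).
a = (1, 4, -2)

Write a = (a_1, ..., a_3) in the standard basis. For each basis vector v_i, ℓ(v_i) = <v_i, a> is a linear equation in the a_j's. Collect the n equations into a matrix system V a = ℓ, where row i of V is v_i (expressed in the standard basis). Since V is invertible (lower-triangular with 1s on the diagonal, up to permutation), solve by back-substitution:
  V =
[[1, 0, 0],
 [1, 1, 0],
 [0, 1, 1]]
  V a = (1, 5, 2)
Solving gives a = (1, 4, -2).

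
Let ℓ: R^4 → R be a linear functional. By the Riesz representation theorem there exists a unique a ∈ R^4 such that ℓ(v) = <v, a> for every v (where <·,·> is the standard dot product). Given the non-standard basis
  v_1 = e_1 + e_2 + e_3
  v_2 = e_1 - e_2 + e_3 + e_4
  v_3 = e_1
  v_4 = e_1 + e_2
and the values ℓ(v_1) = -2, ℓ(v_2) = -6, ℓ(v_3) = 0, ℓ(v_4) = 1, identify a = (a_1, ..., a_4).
a = (0, 1, -3, -2)

Write a = (a_1, ..., a_4) in the standard basis. For each basis vector v_i, ℓ(v_i) = <v_i, a> is a linear equation in the a_j's. Collect the n equations into a matrix system V a = ℓ, where row i of V is v_i (expressed in the standard basis). Since V is invertible (lower-triangular with 1s on the diagonal, up to permutation), solve by back-substitution:
  V =
[[1, 1, 1, 0],
 [1, -1, 1, 1],
 [1, 0, 0, 0],
 [1, 1, 0, 0]]
  V a = (-2, -6, 0, 1)
Solving gives a = (0, 1, -3, -2).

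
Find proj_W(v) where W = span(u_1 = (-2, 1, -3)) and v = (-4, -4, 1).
proj_W(v) = (-1/7, 1/14, -3/14)

Set up U = [u_1 | ... | u_1] ∈ R^(3×1). The projector onto W = col(U) is P = U (U^T U)^(-1) U^T.
Compute U^T U =
  [14],
and U^T v = (1).
Solve U^T U · c = U^T v for the coefficients: c = (1/14). The projection is proj_W(v) = U c.
Check: (v - proj_W(v)) · u_1 = 0  (should be 0).
Result: proj_W(v) = (-1/7, 1/14, -3/14).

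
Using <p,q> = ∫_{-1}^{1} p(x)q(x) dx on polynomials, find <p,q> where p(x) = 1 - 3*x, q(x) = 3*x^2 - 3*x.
<p,q> = 8

Expand the product: p(x)·q(x) = -9*x^3 + 12*x^2 - 3*x.
∫_{-1}^{1} of each monomial x^k gives [2/(k+1) if k even, 0 if k odd]. Integrating term-by-term (or equivalently evaluating the antiderivative F(x) = -9*x^4/4 + 4*x^3 - 3*x^2/2 at the endpoints):
  F(1) − F(−1) = 1/4 − (-31/4) = 8.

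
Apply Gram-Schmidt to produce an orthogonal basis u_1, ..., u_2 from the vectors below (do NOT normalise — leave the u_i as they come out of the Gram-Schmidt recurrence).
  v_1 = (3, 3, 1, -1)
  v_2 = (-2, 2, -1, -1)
Orthogonal basis:
  u_1 = (3, 3, 1, -1)
  u_2 = (-2, 2, -1, -1)

Apply the Gram-Schmidt recurrence
  u_1 = v_1
  u_i = v_i − Σ_{j<i} ((v_i · u_j) / (u_j · u_j)) · u_j.

Step by step this gives:
  u_1 = (3, 3, 1, -1)
  u_2 = (-2, 2, -1, -1)

Orthogonality check:
  u_2 · u_1 = 0 (should be 0)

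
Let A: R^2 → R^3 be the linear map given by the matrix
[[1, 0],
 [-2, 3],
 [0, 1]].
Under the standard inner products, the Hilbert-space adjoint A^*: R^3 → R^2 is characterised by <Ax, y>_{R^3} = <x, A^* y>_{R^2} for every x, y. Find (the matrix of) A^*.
A^* = A^T =
[[1, -2, 0],
 [0, 3, 1]]

For real matrices with standard dot products, the defining identity <Ax, y> = <x, A^* y> gives (Ax)^T y = x^T (A^*) y, i.e. x^T A^T y = x^T (A^*) y. Since this holds for all x, y, we must have A^* = A^T. Therefore
A^* =
[[1, -2, 0],
 [0, 3, 1]].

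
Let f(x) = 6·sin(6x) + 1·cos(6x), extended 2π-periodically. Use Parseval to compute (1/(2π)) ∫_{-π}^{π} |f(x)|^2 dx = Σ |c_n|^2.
Σ |c_n|^2 = 37/2

Expand |f|^2 and use orthogonality of {sin(nx), cos(mx)} on [-π, π]:
  ∫_{-π}^{π} sin(nx)^2 dx = π, ∫ cos(mx)^2 dx = π, and cross terms integrate to 0.
So ∫_{-π}^{π} f(x)^2 dx = 6^2 · π + 1^2 · π = (36 + 1)π.
Divide by 2π: (36 + 1)/2 = 37/2.
By Parseval, this equals Σ |c_n|^2.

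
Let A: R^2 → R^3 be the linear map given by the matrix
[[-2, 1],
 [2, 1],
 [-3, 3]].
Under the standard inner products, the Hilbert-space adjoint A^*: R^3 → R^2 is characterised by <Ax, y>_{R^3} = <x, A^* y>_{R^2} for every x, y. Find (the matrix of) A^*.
A^* = A^T =
[[-2, 2, -3],
 [1, 1, 3]]

For real matrices with standard dot products, the defining identity <Ax, y> = <x, A^* y> gives (Ax)^T y = x^T (A^*) y, i.e. x^T A^T y = x^T (A^*) y. Since this holds for all x, y, we must have A^* = A^T. Therefore
A^* =
[[-2, 2, -3],
 [1, 1, 3]].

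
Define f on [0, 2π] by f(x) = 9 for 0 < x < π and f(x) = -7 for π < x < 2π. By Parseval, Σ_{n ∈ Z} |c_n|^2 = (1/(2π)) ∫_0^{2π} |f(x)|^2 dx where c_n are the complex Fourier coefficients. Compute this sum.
Σ |c_n|^2 = 65

Parseval equates the L^2 energy of f (normalised by 1/(2π)) with the ℓ^2 sum of its Fourier coefficients: (1/(2π)) ∫_0^{2π} |f|^2 = Σ |c_n|^2.
Compute the left side: (1/(2π)) [∫_0^π 9^2 dx + ∫_π^{2π} (-7)^2 dx] = (1/(2π)) · (81π + 49π) = (81 + 49)/2 = 65.
So Σ_{n ∈ Z} |c_n|^2 = 65.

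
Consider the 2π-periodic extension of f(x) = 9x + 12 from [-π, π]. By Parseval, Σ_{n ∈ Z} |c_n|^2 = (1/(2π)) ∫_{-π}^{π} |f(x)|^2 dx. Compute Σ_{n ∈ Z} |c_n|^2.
Σ |c_n|^2 = 27π^2 + 144

Expand and integrate term by term over [-π, π]:
  ∫ (9x)^2 dx = 81·(2π^3/3); ∫ 2·9·(12)·x dx = 0 (odd integrand); ∫ 12^2 dx = 144·2π.
So (1/(2π)) ∫_{-π}^{π} (9x + 12)^2 dx = 81π^2/3 + 144 = 27π^2 + 144.
Parseval ⇒ Σ |c_n|^2 = 27π^2 + 144.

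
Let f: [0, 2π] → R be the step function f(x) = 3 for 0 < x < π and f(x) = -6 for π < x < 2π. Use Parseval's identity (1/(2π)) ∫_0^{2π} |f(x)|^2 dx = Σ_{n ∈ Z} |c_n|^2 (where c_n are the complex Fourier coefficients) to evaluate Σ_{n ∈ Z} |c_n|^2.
Σ |c_n|^2 = 45/2

Parseval equates the L^2 energy of f (normalised by 1/(2π)) with the ℓ^2 sum of its Fourier coefficients: (1/(2π)) ∫_0^{2π} |f|^2 = Σ |c_n|^2.
Compute the left side: (1/(2π)) [∫_0^π 3^2 dx + ∫_π^{2π} (-6)^2 dx] = (1/(2π)) · (9π + 36π) = (9 + 36)/2 = 45/2.
So Σ_{n ∈ Z} |c_n|^2 = 45/2.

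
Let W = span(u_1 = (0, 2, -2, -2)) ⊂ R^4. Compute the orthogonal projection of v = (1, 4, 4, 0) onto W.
proj_W(v) = (0, 0, 0, 0)

Set up U = [u_1 | ... | u_1] ∈ R^(4×1). The projector onto W = col(U) is P = U (U^T U)^(-1) U^T.
Compute U^T U =
  [12],
and U^T v = (0).
Solve U^T U · c = U^T v for the coefficients: c = (0). The projection is proj_W(v) = U c.
Check: (v - proj_W(v)) · u_1 = 0  (should be 0).
Result: proj_W(v) = (0, 0, 0, 0).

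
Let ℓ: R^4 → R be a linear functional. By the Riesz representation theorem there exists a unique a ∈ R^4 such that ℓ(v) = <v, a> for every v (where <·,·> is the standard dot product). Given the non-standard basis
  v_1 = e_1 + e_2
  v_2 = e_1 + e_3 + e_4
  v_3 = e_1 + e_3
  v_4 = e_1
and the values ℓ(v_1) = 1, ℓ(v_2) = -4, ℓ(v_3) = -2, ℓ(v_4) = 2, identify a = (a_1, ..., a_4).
a = (2, -1, -4, -2)

Write a = (a_1, ..., a_4) in the standard basis. For each basis vector v_i, ℓ(v_i) = <v_i, a> is a linear equation in the a_j's. Collect the n equations into a matrix system V a = ℓ, where row i of V is v_i (expressed in the standard basis). Since V is invertible (lower-triangular with 1s on the diagonal, up to permutation), solve by back-substitution:
  V =
[[1, 1, 0, 0],
 [1, 0, 1, 1],
 [1, 0, 1, 0],
 [1, 0, 0, 0]]
  V a = (1, -4, -2, 2)
Solving gives a = (2, -1, -4, -2).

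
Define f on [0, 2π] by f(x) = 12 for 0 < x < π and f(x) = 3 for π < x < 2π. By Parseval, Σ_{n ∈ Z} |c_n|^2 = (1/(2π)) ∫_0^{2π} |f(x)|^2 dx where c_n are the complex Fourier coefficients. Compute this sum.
Σ |c_n|^2 = 153/2

Parseval equates the L^2 energy of f (normalised by 1/(2π)) with the ℓ^2 sum of its Fourier coefficients: (1/(2π)) ∫_0^{2π} |f|^2 = Σ |c_n|^2.
Compute the left side: (1/(2π)) [∫_0^π 12^2 dx + ∫_π^{2π} 3^2 dx] = (1/(2π)) · (144π + 9π) = (144 + 9)/2 = 153/2.
So Σ_{n ∈ Z} |c_n|^2 = 153/2.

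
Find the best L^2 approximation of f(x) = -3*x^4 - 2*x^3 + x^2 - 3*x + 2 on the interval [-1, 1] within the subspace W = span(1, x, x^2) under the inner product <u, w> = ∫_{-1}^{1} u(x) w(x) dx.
g(x) = -11*x^2/7 - 21*x/5 + 79/35

The best approximation g ∈ W is the orthogonal projection of f onto W. Writing g = a_0 + a_1 x + a_2 x^2, the coefficients solve the normal equations G · a = b where
  G_{ij} = <φ_i, φ_j> and b_i = <f, φ_i>, with φ_0 = 1, φ_1 = x, φ_2 = x^2.
G =
  [2, 0, 2/3]
  [0, 2/3, 0]
  [2/3, 0, 2/5],
b = (52/15, -14/5, 92/105).
Solving gives a_0 = 79/35, a_1 = -21/5, a_2 = -11/7, so
  g(x) = -11*x^2/7 - 21*x/5 + 79/35.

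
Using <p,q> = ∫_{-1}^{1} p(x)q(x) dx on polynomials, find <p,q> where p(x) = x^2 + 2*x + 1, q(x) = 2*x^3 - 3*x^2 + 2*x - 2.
<p,q> = -64/15

Expand the product: p(x)·q(x) = 2*x^5 + x^4 - 2*x^3 - x^2 - 2*x - 2.
∫_{-1}^{1} of each monomial x^k gives [2/(k+1) if k even, 0 if k odd]. Integrating term-by-term (or equivalently evaluating the antiderivative F(x) = x^6/3 + x^5/5 - x^4/2 - x^3/3 - x^2 - 2*x at the endpoints):
  F(1) − F(−1) = -33/10 − (29/30) = -64/15.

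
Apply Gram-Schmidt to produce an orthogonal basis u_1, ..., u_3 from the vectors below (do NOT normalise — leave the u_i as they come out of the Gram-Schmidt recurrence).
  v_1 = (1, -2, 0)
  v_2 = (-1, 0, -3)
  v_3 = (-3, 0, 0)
Orthogonal basis:
  u_1 = (1, -2, 0)
  u_2 = (-4/5, -2/5, -3)
  u_3 = (-108/49, -54/49, 36/49)

Apply the Gram-Schmidt recurrence
  u_1 = v_1
  u_i = v_i − Σ_{j<i} ((v_i · u_j) / (u_j · u_j)) · u_j.

Step by step this gives:
  u_1 = (1, -2, 0)
  u_2 = (-4/5, -2/5, -3)
  u_3 = (-108/49, -54/49, 36/49)

Orthogonality check:
  u_2 · u_1 = 0 (should be 0)
  u_3 · u_1 = 0 (should be 0)
  u_3 · u_2 = 0 (should be 0)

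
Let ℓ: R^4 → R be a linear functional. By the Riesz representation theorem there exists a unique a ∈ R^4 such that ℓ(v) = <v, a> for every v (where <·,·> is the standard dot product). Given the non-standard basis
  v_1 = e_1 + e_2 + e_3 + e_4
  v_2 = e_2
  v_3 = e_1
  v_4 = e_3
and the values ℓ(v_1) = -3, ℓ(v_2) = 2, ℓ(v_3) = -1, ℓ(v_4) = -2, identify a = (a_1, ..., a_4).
a = (-1, 2, -2, -2)

Write a = (a_1, ..., a_4) in the standard basis. For each basis vector v_i, ℓ(v_i) = <v_i, a> is a linear equation in the a_j's. Collect the n equations into a matrix system V a = ℓ, where row i of V is v_i (expressed in the standard basis). Since V is invertible (lower-triangular with 1s on the diagonal, up to permutation), solve by back-substitution:
  V =
[[1, 1, 1, 1],
 [0, 1, 0, 0],
 [1, 0, 0, 0],
 [0, 0, 1, 0]]
  V a = (-3, 2, -1, -2)
Solving gives a = (-1, 2, -2, -2).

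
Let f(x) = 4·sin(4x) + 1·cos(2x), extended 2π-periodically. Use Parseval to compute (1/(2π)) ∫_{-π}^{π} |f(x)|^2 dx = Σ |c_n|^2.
Σ |c_n|^2 = 17/2

Expand |f|^2 and use orthogonality of {sin(nx), cos(mx)} on [-π, π]:
  ∫_{-π}^{π} sin(nx)^2 dx = π, ∫ cos(mx)^2 dx = π, and cross terms integrate to 0.
So ∫_{-π}^{π} f(x)^2 dx = 4^2 · π + 1^2 · π = (16 + 1)π.
Divide by 2π: (16 + 1)/2 = 17/2.
By Parseval, this equals Σ |c_n|^2.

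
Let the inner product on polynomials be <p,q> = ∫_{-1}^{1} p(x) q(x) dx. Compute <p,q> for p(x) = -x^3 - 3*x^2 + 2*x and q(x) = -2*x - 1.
<p,q> = 2/15

Expand the product: p(x)·q(x) = 2*x^4 + 7*x^3 - x^2 - 2*x.
∫_{-1}^{1} of each monomial x^k gives [2/(k+1) if k even, 0 if k odd]. Integrating term-by-term (or equivalently evaluating the antiderivative F(x) = 2*x^5/5 + 7*x^4/4 - x^3/3 - x^2 at the endpoints):
  F(1) − F(−1) = 49/60 − (41/60) = 2/15.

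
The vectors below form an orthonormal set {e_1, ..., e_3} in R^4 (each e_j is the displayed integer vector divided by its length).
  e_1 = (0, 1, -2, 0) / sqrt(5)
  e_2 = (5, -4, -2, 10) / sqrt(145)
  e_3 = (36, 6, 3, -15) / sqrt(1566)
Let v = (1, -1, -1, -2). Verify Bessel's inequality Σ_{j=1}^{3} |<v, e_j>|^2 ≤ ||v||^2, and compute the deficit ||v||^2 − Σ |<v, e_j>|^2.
Σ |<v, e_j>|^2 = 17/6; ||v||^2 = 7; deficit = 25/6

Write each e_j = u_j / sqrt(<u_j, u_j>) where u_j is the displayed integer vector. Then <v, e_j> = <v, u_j> / sqrt(<u_j, u_j>), so |<v, e_j>|^2 = <v, u_j>^2 / <u_j, u_j>.
Coefficients: <v, e_1> = 1/sqrt(5), <v, e_2> = -9/sqrt(145), <v, e_3> = 57/sqrt(1566).
Square and sum: Σ |<v, e_j>|^2 = 17/6.
Compute ||v||^2 = v·v = 7.
Deficit = 7 − 17/6 = 25/6 ≥ 0, confirming Bessel's inequality. (The deficit equals ||v − Σ <v,e_j> e_j||^2, the squared distance from v to span{e_j}.)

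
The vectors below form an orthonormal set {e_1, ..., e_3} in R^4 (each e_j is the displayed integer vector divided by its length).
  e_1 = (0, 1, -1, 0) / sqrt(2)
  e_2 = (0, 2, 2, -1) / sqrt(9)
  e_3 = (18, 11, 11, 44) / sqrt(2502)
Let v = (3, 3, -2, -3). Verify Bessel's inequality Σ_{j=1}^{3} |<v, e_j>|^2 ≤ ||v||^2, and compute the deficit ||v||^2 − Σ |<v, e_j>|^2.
Σ |<v, e_j>|^2 = 2373/139; ||v||^2 = 31; deficit = 1936/139

Write each e_j = u_j / sqrt(<u_j, u_j>) where u_j is the displayed integer vector. Then <v, e_j> = <v, u_j> / sqrt(<u_j, u_j>), so |<v, e_j>|^2 = <v, u_j>^2 / <u_j, u_j>.
Coefficients: <v, e_1> = 5/sqrt(2), <v, e_2> = 5/sqrt(9), <v, e_3> = -67/sqrt(2502).
Square and sum: Σ |<v, e_j>|^2 = 2373/139.
Compute ||v||^2 = v·v = 31.
Deficit = 31 − 2373/139 = 1936/139 ≥ 0, confirming Bessel's inequality. (The deficit equals ||v − Σ <v,e_j> e_j||^2, the squared distance from v to span{e_j}.)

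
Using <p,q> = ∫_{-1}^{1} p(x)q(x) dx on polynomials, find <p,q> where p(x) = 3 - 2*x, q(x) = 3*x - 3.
<p,q> = -22

Expand the product: p(x)·q(x) = -6*x^2 + 15*x - 9.
∫_{-1}^{1} of each monomial x^k gives [2/(k+1) if k even, 0 if k odd]. Integrating term-by-term (or equivalently evaluating the antiderivative F(x) = -2*x^3 + 15*x^2/2 - 9*x at the endpoints):
  F(1) − F(−1) = -7/2 − (37/2) = -22.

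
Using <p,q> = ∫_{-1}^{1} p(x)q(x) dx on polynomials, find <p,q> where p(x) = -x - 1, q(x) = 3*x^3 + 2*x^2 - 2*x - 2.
<p,q> = 14/5

Expand the product: p(x)·q(x) = -3*x^4 - 5*x^3 + 4*x + 2.
∫_{-1}^{1} of each monomial x^k gives [2/(k+1) if k even, 0 if k odd]. Integrating term-by-term (or equivalently evaluating the antiderivative F(x) = -3*x^5/5 - 5*x^4/4 + 2*x^2 + 2*x at the endpoints):
  F(1) − F(−1) = 43/20 − (-13/20) = 14/5.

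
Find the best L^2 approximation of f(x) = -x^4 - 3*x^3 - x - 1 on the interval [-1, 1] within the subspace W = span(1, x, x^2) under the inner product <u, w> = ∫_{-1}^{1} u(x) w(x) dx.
g(x) = -6*x^2/7 - 14*x/5 - 32/35

The best approximation g ∈ W is the orthogonal projection of f onto W. Writing g = a_0 + a_1 x + a_2 x^2, the coefficients solve the normal equations G · a = b where
  G_{ij} = <φ_i, φ_j> and b_i = <f, φ_i>, with φ_0 = 1, φ_1 = x, φ_2 = x^2.
G =
  [2, 0, 2/3]
  [0, 2/3, 0]
  [2/3, 0, 2/5],
b = (-12/5, -28/15, -20/21).
Solving gives a_0 = -32/35, a_1 = -14/5, a_2 = -6/7, so
  g(x) = -6*x^2/7 - 14*x/5 - 32/35.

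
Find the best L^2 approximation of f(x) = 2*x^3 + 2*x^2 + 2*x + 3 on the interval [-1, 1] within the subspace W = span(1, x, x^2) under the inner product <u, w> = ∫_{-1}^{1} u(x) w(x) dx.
g(x) = 2*x^2 + 16*x/5 + 3

The best approximation g ∈ W is the orthogonal projection of f onto W. Writing g = a_0 + a_1 x + a_2 x^2, the coefficients solve the normal equations G · a = b where
  G_{ij} = <φ_i, φ_j> and b_i = <f, φ_i>, with φ_0 = 1, φ_1 = x, φ_2 = x^2.
G =
  [2, 0, 2/3]
  [0, 2/3, 0]
  [2/3, 0, 2/5],
b = (22/3, 32/15, 14/5).
Solving gives a_0 = 3, a_1 = 16/5, a_2 = 2, so
  g(x) = 2*x^2 + 16*x/5 + 3.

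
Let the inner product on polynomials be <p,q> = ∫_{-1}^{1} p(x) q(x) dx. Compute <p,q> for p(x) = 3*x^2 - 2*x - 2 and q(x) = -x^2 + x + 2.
<p,q> = -26/5

Expand the product: p(x)·q(x) = -3*x^4 + 5*x^3 + 6*x^2 - 6*x - 4.
∫_{-1}^{1} of each monomial x^k gives [2/(k+1) if k even, 0 if k odd]. Integrating term-by-term (or equivalently evaluating the antiderivative F(x) = -3*x^5/5 + 5*x^4/4 + 2*x^3 - 3*x^2 - 4*x at the endpoints):
  F(1) − F(−1) = -87/20 − (17/20) = -26/5.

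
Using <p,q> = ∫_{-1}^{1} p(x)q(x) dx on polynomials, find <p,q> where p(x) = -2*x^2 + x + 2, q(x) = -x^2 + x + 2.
<p,q> = 82/15

Expand the product: p(x)·q(x) = 2*x^4 - 3*x^3 - 5*x^2 + 4*x + 4.
∫_{-1}^{1} of each monomial x^k gives [2/(k+1) if k even, 0 if k odd]. Integrating term-by-term (or equivalently evaluating the antiderivative F(x) = 2*x^5/5 - 3*x^4/4 - 5*x^3/3 + 2*x^2 + 4*x at the endpoints):
  F(1) − F(−1) = 239/60 − (-89/60) = 82/15.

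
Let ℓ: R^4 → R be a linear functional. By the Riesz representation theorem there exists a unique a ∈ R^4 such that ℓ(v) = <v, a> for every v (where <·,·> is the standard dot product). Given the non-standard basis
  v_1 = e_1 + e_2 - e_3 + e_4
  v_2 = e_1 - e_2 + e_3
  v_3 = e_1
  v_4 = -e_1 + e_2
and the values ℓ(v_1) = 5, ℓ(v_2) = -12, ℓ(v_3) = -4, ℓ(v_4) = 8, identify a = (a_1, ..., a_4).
a = (-4, 4, -4, 1)

Write a = (a_1, ..., a_4) in the standard basis. For each basis vector v_i, ℓ(v_i) = <v_i, a> is a linear equation in the a_j's. Collect the n equations into a matrix system V a = ℓ, where row i of V is v_i (expressed in the standard basis). Since V is invertible (lower-triangular with 1s on the diagonal, up to permutation), solve by back-substitution:
  V =
[[1, 1, -1, 1],
 [1, -1, 1, 0],
 [1, 0, 0, 0],
 [-1, 1, 0, 0]]
  V a = (5, -12, -4, 8)
Solving gives a = (-4, 4, -4, 1).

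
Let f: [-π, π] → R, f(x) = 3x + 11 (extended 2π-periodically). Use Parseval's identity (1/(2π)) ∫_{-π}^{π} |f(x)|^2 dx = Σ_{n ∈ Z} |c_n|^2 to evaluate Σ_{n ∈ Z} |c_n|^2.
Σ |c_n|^2 = 3π^2 + 121

Expand and integrate term by term over [-π, π]:
  ∫ (3x)^2 dx = 9·(2π^3/3); ∫ 2·3·(11)·x dx = 0 (odd integrand); ∫ 11^2 dx = 121·2π.
So (1/(2π)) ∫_{-π}^{π} (3x + 11)^2 dx = 9π^2/3 + 121 = 3π^2 + 121.
Parseval ⇒ Σ |c_n|^2 = 3π^2 + 121.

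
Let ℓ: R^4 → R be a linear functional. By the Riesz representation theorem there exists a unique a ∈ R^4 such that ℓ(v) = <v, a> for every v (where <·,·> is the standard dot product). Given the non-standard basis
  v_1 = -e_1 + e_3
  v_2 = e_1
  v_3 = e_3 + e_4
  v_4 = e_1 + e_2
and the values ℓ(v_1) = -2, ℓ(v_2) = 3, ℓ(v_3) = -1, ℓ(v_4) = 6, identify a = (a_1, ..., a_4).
a = (3, 3, 1, -2)

Write a = (a_1, ..., a_4) in the standard basis. For each basis vector v_i, ℓ(v_i) = <v_i, a> is a linear equation in the a_j's. Collect the n equations into a matrix system V a = ℓ, where row i of V is v_i (expressed in the standard basis). Since V is invertible (lower-triangular with 1s on the diagonal, up to permutation), solve by back-substitution:
  V =
[[-1, 0, 1, 0],
 [1, 0, 0, 0],
 [0, 0, 1, 1],
 [1, 1, 0, 0]]
  V a = (-2, 3, -1, 6)
Solving gives a = (3, 3, 1, -2).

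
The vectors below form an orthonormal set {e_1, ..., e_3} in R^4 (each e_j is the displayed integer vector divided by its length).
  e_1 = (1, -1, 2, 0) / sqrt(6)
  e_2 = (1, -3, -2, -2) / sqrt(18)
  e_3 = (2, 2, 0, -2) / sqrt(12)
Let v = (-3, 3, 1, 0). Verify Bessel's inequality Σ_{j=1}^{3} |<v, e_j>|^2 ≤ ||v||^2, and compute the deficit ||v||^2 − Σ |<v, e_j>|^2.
Σ |<v, e_j>|^2 = 122/9; ||v||^2 = 19; deficit = 49/9

Write each e_j = u_j / sqrt(<u_j, u_j>) where u_j is the displayed integer vector. Then <v, e_j> = <v, u_j> / sqrt(<u_j, u_j>), so |<v, e_j>|^2 = <v, u_j>^2 / <u_j, u_j>.
Coefficients: <v, e_1> = -4/sqrt(6), <v, e_2> = -14/sqrt(18), <v, e_3> = 0/sqrt(12).
Square and sum: Σ |<v, e_j>|^2 = 122/9.
Compute ||v||^2 = v·v = 19.
Deficit = 19 − 122/9 = 49/9 ≥ 0, confirming Bessel's inequality. (The deficit equals ||v − Σ <v,e_j> e_j||^2, the squared distance from v to span{e_j}.)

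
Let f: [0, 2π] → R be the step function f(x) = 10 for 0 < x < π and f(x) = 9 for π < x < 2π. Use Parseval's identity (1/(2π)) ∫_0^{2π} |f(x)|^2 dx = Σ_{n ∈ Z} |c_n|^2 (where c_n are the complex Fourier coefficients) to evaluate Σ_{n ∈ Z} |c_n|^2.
Σ |c_n|^2 = 181/2

Parseval equates the L^2 energy of f (normalised by 1/(2π)) with the ℓ^2 sum of its Fourier coefficients: (1/(2π)) ∫_0^{2π} |f|^2 = Σ |c_n|^2.
Compute the left side: (1/(2π)) [∫_0^π 10^2 dx + ∫_π^{2π} 9^2 dx] = (1/(2π)) · (100π + 81π) = (100 + 81)/2 = 181/2.
So Σ_{n ∈ Z} |c_n|^2 = 181/2.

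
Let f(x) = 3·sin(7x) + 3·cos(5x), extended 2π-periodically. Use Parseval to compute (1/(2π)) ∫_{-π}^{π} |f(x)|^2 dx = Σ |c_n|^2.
Σ |c_n|^2 = 9

Expand |f|^2 and use orthogonality of {sin(nx), cos(mx)} on [-π, π]:
  ∫_{-π}^{π} sin(nx)^2 dx = π, ∫ cos(mx)^2 dx = π, and cross terms integrate to 0.
So ∫_{-π}^{π} f(x)^2 dx = 3^2 · π + 3^2 · π = (9 + 9)π.
Divide by 2π: (9 + 9)/2 = 9.
By Parseval, this equals Σ |c_n|^2.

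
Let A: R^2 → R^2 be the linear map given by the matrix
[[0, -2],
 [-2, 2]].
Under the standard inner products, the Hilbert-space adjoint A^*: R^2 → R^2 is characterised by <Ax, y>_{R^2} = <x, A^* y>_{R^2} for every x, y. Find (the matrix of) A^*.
A^* = A^T =
[[0, -2],
 [-2, 2]]

For real matrices with standard dot products, the defining identity <Ax, y> = <x, A^* y> gives (Ax)^T y = x^T (A^*) y, i.e. x^T A^T y = x^T (A^*) y. Since this holds for all x, y, we must have A^* = A^T. Therefore
A^* =
[[0, -2],
 [-2, 2]].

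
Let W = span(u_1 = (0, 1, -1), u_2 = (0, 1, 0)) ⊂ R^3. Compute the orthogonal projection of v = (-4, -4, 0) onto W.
proj_W(v) = (0, -4, 0)

Set up U = [u_1 | ... | u_2] ∈ R^(3×2). The projector onto W = col(U) is P = U (U^T U)^(-1) U^T.
Compute U^T U =
  [2, 1]
  [1, 1],
and U^T v = (-4, -4).
Solve U^T U · c = U^T v for the coefficients: c = (0, -4). The projection is proj_W(v) = U c.
Check: (v - proj_W(v)) · u_1 = 0  (should be 0).
Check: (v - proj_W(v)) · u_2 = 0  (should be 0).
Result: proj_W(v) = (0, -4, 0).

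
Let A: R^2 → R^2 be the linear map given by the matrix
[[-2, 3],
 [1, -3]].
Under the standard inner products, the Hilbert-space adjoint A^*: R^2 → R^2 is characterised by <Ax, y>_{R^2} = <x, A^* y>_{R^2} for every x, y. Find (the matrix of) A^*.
A^* = A^T =
[[-2, 1],
 [3, -3]]

For real matrices with standard dot products, the defining identity <Ax, y> = <x, A^* y> gives (Ax)^T y = x^T (A^*) y, i.e. x^T A^T y = x^T (A^*) y. Since this holds for all x, y, we must have A^* = A^T. Therefore
A^* =
[[-2, 1],
 [3, -3]].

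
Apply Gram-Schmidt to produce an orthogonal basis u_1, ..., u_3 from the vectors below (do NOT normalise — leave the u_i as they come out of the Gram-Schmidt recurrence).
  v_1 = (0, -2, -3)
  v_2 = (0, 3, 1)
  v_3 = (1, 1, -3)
Orthogonal basis:
  u_1 = (0, -2, -3)
  u_2 = (0, 21/13, -14/13)
  u_3 = (1, 0, 0)

Apply the Gram-Schmidt recurrence
  u_1 = v_1
  u_i = v_i − Σ_{j<i} ((v_i · u_j) / (u_j · u_j)) · u_j.

Step by step this gives:
  u_1 = (0, -2, -3)
  u_2 = (0, 21/13, -14/13)
  u_3 = (1, 0, 0)

Orthogonality check:
  u_2 · u_1 = 0 (should be 0)
  u_3 · u_1 = 0 (should be 0)
  u_3 · u_2 = 0 (should be 0)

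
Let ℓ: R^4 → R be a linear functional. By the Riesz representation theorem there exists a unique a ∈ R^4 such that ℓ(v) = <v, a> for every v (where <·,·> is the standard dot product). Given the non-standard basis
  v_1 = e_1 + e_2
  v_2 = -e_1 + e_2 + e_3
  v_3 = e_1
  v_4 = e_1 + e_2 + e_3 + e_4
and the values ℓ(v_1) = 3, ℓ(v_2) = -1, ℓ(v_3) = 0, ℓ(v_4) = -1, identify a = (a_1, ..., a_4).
a = (0, 3, -4, 0)

Write a = (a_1, ..., a_4) in the standard basis. For each basis vector v_i, ℓ(v_i) = <v_i, a> is a linear equation in the a_j's. Collect the n equations into a matrix system V a = ℓ, where row i of V is v_i (expressed in the standard basis). Since V is invertible (lower-triangular with 1s on the diagonal, up to permutation), solve by back-substitution:
  V =
[[1, 1, 0, 0],
 [-1, 1, 1, 0],
 [1, 0, 0, 0],
 [1, 1, 1, 1]]
  V a = (3, -1, 0, -1)
Solving gives a = (0, 3, -4, 0).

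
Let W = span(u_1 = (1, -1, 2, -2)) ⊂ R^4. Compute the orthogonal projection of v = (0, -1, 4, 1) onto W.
proj_W(v) = (7/10, -7/10, 7/5, -7/5)

Set up U = [u_1 | ... | u_1] ∈ R^(4×1). The projector onto W = col(U) is P = U (U^T U)^(-1) U^T.
Compute U^T U =
  [10],
and U^T v = (7).
Solve U^T U · c = U^T v for the coefficients: c = (7/10). The projection is proj_W(v) = U c.
Check: (v - proj_W(v)) · u_1 = 0  (should be 0).
Result: proj_W(v) = (7/10, -7/10, 7/5, -7/5).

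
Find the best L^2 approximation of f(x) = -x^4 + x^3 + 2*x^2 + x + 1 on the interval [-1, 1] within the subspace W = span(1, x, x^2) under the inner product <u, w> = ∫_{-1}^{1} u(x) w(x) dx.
g(x) = 8*x^2/7 + 8*x/5 + 38/35

The best approximation g ∈ W is the orthogonal projection of f onto W. Writing g = a_0 + a_1 x + a_2 x^2, the coefficients solve the normal equations G · a = b where
  G_{ij} = <φ_i, φ_j> and b_i = <f, φ_i>, with φ_0 = 1, φ_1 = x, φ_2 = x^2.
G =
  [2, 0, 2/3]
  [0, 2/3, 0]
  [2/3, 0, 2/5],
b = (44/15, 16/15, 124/105).
Solving gives a_0 = 38/35, a_1 = 8/5, a_2 = 8/7, so
  g(x) = 8*x^2/7 + 8*x/5 + 38/35.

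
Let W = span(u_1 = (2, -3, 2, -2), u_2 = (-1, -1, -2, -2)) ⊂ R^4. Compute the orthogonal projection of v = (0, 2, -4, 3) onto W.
proj_W(v) = (-420/209, 580/209, -40/19, 360/209)

Set up U = [u_1 | ... | u_2] ∈ R^(4×2). The projector onto W = col(U) is P = U (U^T U)^(-1) U^T.
Compute U^T U =
  [21, 1]
  [1, 10],
and U^T v = (-20, 0).
Solve U^T U · c = U^T v for the coefficients: c = (-200/209, 20/209). The projection is proj_W(v) = U c.
Check: (v - proj_W(v)) · u_1 = 0  (should be 0).
Check: (v - proj_W(v)) · u_2 = 0  (should be 0).
Result: proj_W(v) = (-420/209, 580/209, -40/19, 360/209).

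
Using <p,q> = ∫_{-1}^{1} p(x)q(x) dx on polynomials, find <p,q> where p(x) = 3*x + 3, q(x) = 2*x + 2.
<p,q> = 16

Expand the product: p(x)·q(x) = 6*x^2 + 12*x + 6.
∫_{-1}^{1} of each monomial x^k gives [2/(k+1) if k even, 0 if k odd]. Integrating term-by-term (or equivalently evaluating the antiderivative F(x) = 2*x^3 + 6*x^2 + 6*x at the endpoints):
  F(1) − F(−1) = 14 − (-2) = 16.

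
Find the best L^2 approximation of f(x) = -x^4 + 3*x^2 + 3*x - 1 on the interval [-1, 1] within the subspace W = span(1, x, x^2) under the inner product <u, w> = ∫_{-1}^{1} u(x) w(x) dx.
g(x) = 15*x^2/7 + 3*x - 32/35

The best approximation g ∈ W is the orthogonal projection of f onto W. Writing g = a_0 + a_1 x + a_2 x^2, the coefficients solve the normal equations G · a = b where
  G_{ij} = <φ_i, φ_j> and b_i = <f, φ_i>, with φ_0 = 1, φ_1 = x, φ_2 = x^2.
G =
  [2, 0, 2/3]
  [0, 2/3, 0]
  [2/3, 0, 2/5],
b = (-2/5, 2, 26/105).
Solving gives a_0 = -32/35, a_1 = 3, a_2 = 15/7, so
  g(x) = 15*x^2/7 + 3*x - 32/35.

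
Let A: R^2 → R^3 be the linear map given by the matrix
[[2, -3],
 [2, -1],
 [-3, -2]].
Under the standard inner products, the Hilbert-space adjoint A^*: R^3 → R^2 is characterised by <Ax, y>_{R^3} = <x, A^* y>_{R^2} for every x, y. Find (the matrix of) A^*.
A^* = A^T =
[[2, 2, -3],
 [-3, -1, -2]]

For real matrices with standard dot products, the defining identity <Ax, y> = <x, A^* y> gives (Ax)^T y = x^T (A^*) y, i.e. x^T A^T y = x^T (A^*) y. Since this holds for all x, y, we must have A^* = A^T. Therefore
A^* =
[[2, 2, -3],
 [-3, -1, -2]].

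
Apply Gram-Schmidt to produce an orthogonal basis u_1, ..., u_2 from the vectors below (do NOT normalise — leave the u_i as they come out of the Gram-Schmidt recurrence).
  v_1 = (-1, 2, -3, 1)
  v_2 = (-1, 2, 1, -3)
Orthogonal basis:
  u_1 = (-1, 2, -3, 1)
  u_2 = (-16/15, 32/15, 4/5, -44/15)

Apply the Gram-Schmidt recurrence
  u_1 = v_1
  u_i = v_i − Σ_{j<i} ((v_i · u_j) / (u_j · u_j)) · u_j.

Step by step this gives:
  u_1 = (-1, 2, -3, 1)
  u_2 = (-16/15, 32/15, 4/5, -44/15)

Orthogonality check:
  u_2 · u_1 = 0 (should be 0)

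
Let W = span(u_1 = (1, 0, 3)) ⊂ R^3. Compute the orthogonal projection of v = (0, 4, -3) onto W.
proj_W(v) = (-9/10, 0, -27/10)

Set up U = [u_1 | ... | u_1] ∈ R^(3×1). The projector onto W = col(U) is P = U (U^T U)^(-1) U^T.
Compute U^T U =
  [10],
and U^T v = (-9).
Solve U^T U · c = U^T v for the coefficients: c = (-9/10). The projection is proj_W(v) = U c.
Check: (v - proj_W(v)) · u_1 = 0  (should be 0).
Result: proj_W(v) = (-9/10, 0, -27/10).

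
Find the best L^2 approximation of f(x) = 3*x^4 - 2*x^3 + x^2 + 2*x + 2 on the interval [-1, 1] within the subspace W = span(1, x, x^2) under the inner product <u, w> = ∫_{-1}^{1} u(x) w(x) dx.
g(x) = 25*x^2/7 + 4*x/5 + 61/35

The best approximation g ∈ W is the orthogonal projection of f onto W. Writing g = a_0 + a_1 x + a_2 x^2, the coefficients solve the normal equations G · a = b where
  G_{ij} = <φ_i, φ_j> and b_i = <f, φ_i>, with φ_0 = 1, φ_1 = x, φ_2 = x^2.
G =
  [2, 0, 2/3]
  [0, 2/3, 0]
  [2/3, 0, 2/5],
b = (88/15, 8/15, 272/105).
Solving gives a_0 = 61/35, a_1 = 4/5, a_2 = 25/7, so
  g(x) = 25*x^2/7 + 4*x/5 + 61/35.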